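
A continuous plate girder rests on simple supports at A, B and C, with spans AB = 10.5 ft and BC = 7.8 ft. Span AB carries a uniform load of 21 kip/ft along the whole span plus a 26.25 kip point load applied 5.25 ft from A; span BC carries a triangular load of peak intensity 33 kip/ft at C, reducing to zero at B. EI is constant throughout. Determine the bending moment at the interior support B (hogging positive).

M_B = 245.6 kip·ft

Release continuity at B by inserting a hinge; the redundant is the internal moment M_B. The primary structure is two simply-supported spans AB and BC.
Rotations at B on the released spans (each span's end-slope, ×1/EI):
  span AB: UDL 21: wL³/(24EI) = 1013/EI
  span AB: point load 26.25 at a = 5.25: Pab(L + a)/(6LEI) = 180.9/EI
  span BC: triangular load, peak 33: 7w₀L³/(360EI) = 304.5/EI
  relative rotation θ_0 = (1194 + 304.5)/EI = 1498/EI
A unit hogging moment at B produces rotation L₁/(3EI) + L₂/(3EI) = 6.1/EI.
Compatibility: M_B·(L₁+L₂)/(3EI) = θ_0, giving M_B = 245.6 kip·ft (hogging).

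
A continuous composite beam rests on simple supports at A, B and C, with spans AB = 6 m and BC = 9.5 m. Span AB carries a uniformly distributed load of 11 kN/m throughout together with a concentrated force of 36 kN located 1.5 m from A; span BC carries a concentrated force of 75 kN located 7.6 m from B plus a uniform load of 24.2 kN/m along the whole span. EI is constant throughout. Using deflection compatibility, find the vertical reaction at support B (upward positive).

Take M_B as the redundant. Released structure: two simple spans AB and BC with a hinge at B.
End slopes at the hinge B, treating each span as simply supported:
  span AB: UDL 11: wL³/(24EI) = 99/EI
  span AB: point load 36 at a = 1.5: Pab(L + a)/(6LEI) = 50.62/EI
  span BC: point load 75 at a = 7.6: Pab(L + b)/(6LEI) = 216.6/EI
  span BC: UDL 24.2: wL³/(24EI) = 864.5/EI
  relative rotation θ_0 = (149.6 + 1081)/EI = 1231/EI
A unit hogging moment at B produces rotation L₁/(3EI) + L₂/(3EI) = 5.167/EI.
Compatibility: M_B·(L₁+L₂)/(3EI) = θ_0, giving M_B = 238.2 kN·m (hogging).
Span AB, ΣM about A with M_B applied at B: R_B^{AB}·6 = 252 + 238.2, so R_B^{AB} = 81.7 kN and R_A = 102 − 81.7 = 20.3 kN.
Span BC, ΣM about C: R_B^{BC}·9.5 = 1235 + 238.2, so R_B^{BC} = 155 kN and R_C = 304.9 − 155 = 149.9 kN.
R_B = 81.7 + 155 = 236.7 kN.

R_B = 236.7 kN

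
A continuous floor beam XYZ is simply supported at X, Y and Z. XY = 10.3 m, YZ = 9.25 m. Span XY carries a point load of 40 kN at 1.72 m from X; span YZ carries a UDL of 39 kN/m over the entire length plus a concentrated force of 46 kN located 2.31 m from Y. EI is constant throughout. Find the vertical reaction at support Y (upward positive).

R_Y = 272.5 kN

Take M_Y as the redundant. Released structure: two simple spans XY and YZ with a hinge at Y.
Discontinuity in slope at Y on the released structure — sum the simple-span end rotations:
  span XY: point load 40 at a = 1.72: Pab(L + a)/(6LEI) = 114.8/EI
  span YZ: UDL 39: wL³/(24EI) = 1286/EI
  span YZ: point load 46 at a = 2.31: Pab(L + b)/(6LEI) = 215.1/EI
  relative rotation θ_0 = (114.8 + 1501)/EI = 1616/EI
A unit hogging moment at Y produces rotation L₁/(3EI) + L₂/(3EI) = 6.517/EI.
Compatibility: M_Y·(L₁+L₂)/(3EI) = θ_0, giving M_Y = 248 kN·m (hogging).
Span XY, ΣM about X with M_Y applied at Y: R_Y^{XY}·10.3 = 68.8 + 248, so R_Y^{XY} = 30.76 kN and R_X = 40 − 30.76 = 9.244 kN.
Span YZ, ΣM about Z: R_Y^{YZ}·9.25 = 1988 + 248, so R_Y^{YZ} = 241.7 kN and R_Z = 406.8 − 241.7 = 165.1 kN.
R_Y = 30.76 + 241.7 = 272.5 kN.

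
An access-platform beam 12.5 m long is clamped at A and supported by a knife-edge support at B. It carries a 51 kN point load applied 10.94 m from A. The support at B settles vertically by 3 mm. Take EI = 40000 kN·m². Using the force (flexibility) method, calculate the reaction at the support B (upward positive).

Remove the prop at B; the released (primary) structure is a cantilever built in at A.
Deflection at B on the released cantilever, summing each load's contribution:
  point load 51 at a = 10.94: Pa²(3L − a)/(6EI) = 27020/EI
Flexibility coefficient — unit upward force at B: δ_{BB} = L³/(3EI) = 651/EI.
With EI = 40000 kN·m²: δ_0 = 0.67549 m and δ_{BB} = 0.016276 m/kN.
Compatibility — the beam at B must follow the support down by 0.003 m: δ_0 − R_B·δ_{BB} = 0.003, so R_B = (0.67549 − 0.003)/0.016276 = 41.32 kN.

R_B = 41.32 kN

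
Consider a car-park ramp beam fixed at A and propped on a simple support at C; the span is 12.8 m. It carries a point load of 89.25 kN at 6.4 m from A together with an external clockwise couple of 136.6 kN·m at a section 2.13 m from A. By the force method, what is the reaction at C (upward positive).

R_C = 32.77 kN

Remove the prop at C; the released (primary) structure is a cantilever built in at A.
Primary-structure tip deflection at C by superposition:
  point load 89.25 at a = 6.4: Pa²(3L − a)/(6EI) = 19497/EI
  clockwise couple 136.6 at a = 2.13: M₀a(2L − a)/(2EI) = 3414/EI
  δ_0 = 22911/EI
Tip deflection under a unit load at C: L³/(3EI) = 699.1/EI.
The prop prevents deflection at C: R_C = δ_0/δ_{CC} = 22911/699.1 = 32.77 kN.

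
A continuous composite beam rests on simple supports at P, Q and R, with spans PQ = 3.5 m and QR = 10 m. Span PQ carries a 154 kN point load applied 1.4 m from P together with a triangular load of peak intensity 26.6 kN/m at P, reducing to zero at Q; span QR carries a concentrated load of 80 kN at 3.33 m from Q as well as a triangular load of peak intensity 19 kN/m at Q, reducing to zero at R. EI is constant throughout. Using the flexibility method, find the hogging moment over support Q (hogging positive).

Release continuity at Q by inserting a hinge; the redundant is the internal moment M_Q. The primary structure is two simply-supported spans PQ and QR.
End slopes at the hinge Q, treating each span as simply supported:
  span PQ: point load 154 at a = 1.4: Pab(L + a)/(6LEI) = 105.6/EI
  span PQ: triangular load, peak 26.6: 7w₀L³/(360EI) = 22.18/EI
  span QR: point load 80 at a = 3.33: Pab(L + b)/(6LEI) = 493.7/EI
  span QR: triangular load, peak 19: w₀L³/(45EI) = 422.2/EI
  relative rotation θ_0 = (127.8 + 915.9)/EI = 1044/EI
A unit hogging moment at Q produces rotation L₁/(3EI) + L₂/(3EI) = 4.5/EI.
Compatibility: M_Q·(L₁+L₂)/(3EI) = θ_0, giving M_Q = 231.9 kN·m (hogging).

M_Q = 231.9 kN·m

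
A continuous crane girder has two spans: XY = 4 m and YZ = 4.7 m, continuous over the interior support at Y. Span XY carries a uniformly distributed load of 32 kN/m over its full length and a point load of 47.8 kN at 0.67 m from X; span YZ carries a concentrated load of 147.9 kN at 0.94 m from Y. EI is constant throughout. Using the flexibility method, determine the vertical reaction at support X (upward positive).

Release continuity at Y by inserting a hinge; the redundant is the internal moment M_Y. The primary structure is two simply-supported spans XY and YZ.
Discontinuity in slope at Y on the released structure — sum the simple-span end rotations:
  span XY: UDL 32: wL³/(24EI) = 85.33/EI
  span XY: point load 47.8 at a = 0.67: Pab(L + a)/(6LEI) = 20.75/EI
  span YZ: point load 147.9 at a = 0.94: Pab(L + b)/(6LEI) = 156.8/EI
  relative rotation θ_0 = (106.1 + 156.8)/EI = 262.9/EI
A unit hogging moment at Y produces rotation L₁/(3EI) + L₂/(3EI) = 2.9/EI.
Slope continuity at Y: θ_0 = M_Y·2.9/EI, so M_Y = 262.9/2.9 = 90.66 kN·m (hogging).
Span XY, ΣM about X with M_Y applied at Y: R_Y^{XY}·4 = 288 + 90.66, so R_Y^{XY} = 94.67 kN and R_X = 175.8 − 94.67 = 81.13 kN.

R_X = 81.13 kN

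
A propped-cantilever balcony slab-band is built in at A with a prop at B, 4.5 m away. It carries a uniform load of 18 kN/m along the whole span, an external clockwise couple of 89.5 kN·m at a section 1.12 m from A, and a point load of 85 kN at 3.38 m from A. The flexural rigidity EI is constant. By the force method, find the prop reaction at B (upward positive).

R_B = 97.3 kN

Choose R_B as the redundant. The primary structure is the cantilever fixed at A.
Downward deflection at the released point B due to the loads:
  UDL 18: wL⁴/(8EI) = 922.6/EI
  clockwise couple 89.5 at a = 1.12: M₀a(2L − a)/(2EI) = 394.9/EI
  point load 85 at a = 3.38: Pa²(3L − a)/(6EI) = 1638/EI
  δ_0 = 2955/EI
Flexibility coefficient — unit upward force at B: δ_{BB} = L³/(3EI) = 30.38/EI.
Compatibility at B: δ_0 − R_B·δ_{BB} = 0, so R_B = 2955/30.38 = 97.3 kN.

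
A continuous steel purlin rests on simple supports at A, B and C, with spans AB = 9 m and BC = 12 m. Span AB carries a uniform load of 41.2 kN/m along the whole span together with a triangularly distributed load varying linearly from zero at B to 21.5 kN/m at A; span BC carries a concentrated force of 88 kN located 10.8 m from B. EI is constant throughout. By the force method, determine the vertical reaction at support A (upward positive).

R_A = 221.9 kN

Insert a hinge at B; M_B is the redundant, and each span becomes simply supported.
End slopes at the hinge B, treating each span as simply supported:
  span AB: UDL 41.2: wL³/(24EI) = 1251/EI
  span AB: triangular load, peak 21.5: 7w₀L³/(360EI) = 304.8/EI
  span BC: point load 88 at a = 10.8: Pab(L + b)/(6LEI) = 209.1/EI
  relative rotation θ_0 = (1556 + 209.1)/EI = 1765/EI
A unit hogging moment at B produces rotation L₁/(3EI) + L₂/(3EI) = 7/EI.
Slope continuity at B: θ_0 = M_B·7/EI, so M_B = 1765/7 = 252.2 kN·m (hogging).
Span AB, ΣM about A with M_B applied at B: R_B^{AB}·9 = 1959 + 252.2, so R_B^{AB} = 245.7 kN and R_A = 467.6 − 245.7 = 221.9 kN.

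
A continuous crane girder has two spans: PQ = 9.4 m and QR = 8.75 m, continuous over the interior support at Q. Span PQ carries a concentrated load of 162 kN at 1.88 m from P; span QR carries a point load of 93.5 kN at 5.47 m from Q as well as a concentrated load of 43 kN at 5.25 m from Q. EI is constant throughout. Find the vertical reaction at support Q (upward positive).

R_Q = 122.1 kN

Take M_Q as the redundant. Released structure: two simple spans PQ and QR with a hinge at Q.
End slopes at the hinge Q, treating each span as simply supported:
  span PQ: point load 162 at a = 1.88: Pab(L + a)/(6LEI) = 458.1/EI
  span QR: point load 93.5 at a = 5.47: Pab(L + b)/(6LEI) = 384.4/EI
  span QR: point load 43 at a = 5.25: Pab(L + b)/(6LEI) = 184.4/EI
  relative rotation θ_0 = (458.1 + 568.8)/EI = 1027/EI
A unit hogging moment at Q produces rotation L₁/(3EI) + L₂/(3EI) = 6.05/EI.
Slope continuity at Q: θ_0 = M_Q·6.05/EI, so M_Q = 1027/6.05 = 169.7 kN·m (hogging).
Span PQ, ΣM about P with M_Q applied at Q: R_Q^{PQ}·9.4 = 304.6 + 169.7, so R_Q^{PQ} = 50.46 kN and R_P = 162 − 50.46 = 111.5 kN.
Span QR, ΣM about R: R_Q^{QR}·8.75 = 457.2 + 169.7, so R_Q^{QR} = 71.65 kN and R_R = 136.5 − 71.65 = 64.85 kN.
R_Q = 50.46 + 71.65 = 122.1 kN.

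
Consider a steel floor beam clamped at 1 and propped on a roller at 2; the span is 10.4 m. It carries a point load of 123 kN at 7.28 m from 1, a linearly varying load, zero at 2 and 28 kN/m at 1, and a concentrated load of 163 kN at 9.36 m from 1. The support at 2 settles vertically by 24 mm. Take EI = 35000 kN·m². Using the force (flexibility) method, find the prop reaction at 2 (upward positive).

R_2 = 234.8 kN

Remove the prop at 2; the released (primary) structure is a cantilever built in at 1.
Primary-structure tip deflection at 2 by superposition:
  point load 123 at a = 7.28: Pa²(3L − a)/(6EI) = 25988/EI
  triangular load, peak 28 at the fixed end: w₀L⁴/(30EI) = 10919/EI
  point load 163 at a = 9.36: Pa²(3L − a)/(6EI) = 51981/EI
  δ_0 = 88888/EI
Flexibility coefficient — unit upward force at 2: δ_{22} = L³/(3EI) = 375/EI.
With EI = 35000 kN·m²: δ_0 = 2.5396 m and δ_{22} = 0.010713 m/kN.
Compatibility — the beam at 2 must follow the support down by 0.024 m: δ_0 − R_2·δ_{22} = 0.024, so R_2 = (2.5396 − 0.024)/0.010713 = 234.8 kN.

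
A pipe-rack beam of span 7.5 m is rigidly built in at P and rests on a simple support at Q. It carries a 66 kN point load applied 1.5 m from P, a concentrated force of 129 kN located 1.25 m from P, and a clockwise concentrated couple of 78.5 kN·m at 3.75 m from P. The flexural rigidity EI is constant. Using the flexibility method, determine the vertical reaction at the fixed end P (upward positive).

R_P = 174.5 kN

Choose R_Q as the redundant. The primary structure is the cantilever fixed at P.
Primary-structure tip deflection at Q by superposition:
  point load 66 at a = 1.5: Pa²(3L − a)/(6EI) = 519.8/EI
  point load 129 at a = 1.25: Pa²(3L − a)/(6EI) = 713.9/EI
  clockwise couple 78.5 at a = 3.75: M₀a(2L − a)/(2EI) = 1656/EI
  δ_0 = 2889/EI
Tip deflection under a unit load at Q: L³/(3EI) = 140.6/EI.
The prop prevents deflection at Q: R_Q = δ_0/δ_{QQ} = 2889/140.6 = 20.55 kN.
Vertical equilibrium: R_P = ΣP − R_Q = 195 − 20.55 = 174.5 kN.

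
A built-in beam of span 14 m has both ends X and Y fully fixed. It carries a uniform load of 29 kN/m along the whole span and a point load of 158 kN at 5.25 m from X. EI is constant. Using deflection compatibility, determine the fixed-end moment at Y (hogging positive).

M_Y = 668.1 kN·m

Take the two fixed-end moments M_X, M_Y as redundants; the released structure is the simple span XY.
End rotations of the released simple span under the applied load (×1/EI):
  at X: UDL 29: wL³/(24EI) = 3316/EI
  at Y: UDL 29: wL³/(24EI) = 3316/EI
  at X: point load 158 at a = 5.25: Pab(L + b)/(6LEI) = 1966/EI
  at Y: point load 158 at a = 5.25: Pab(L + a)/(6LEI) = 1663/EI
  θ_X0 = 5281/EI,  θ_Y0 = 4979/EI
Flexibility coefficients: a unit moment at one end gives L/(3EI) there and L/(6EI) at the far end, so f₁₁ = f₂₂ = 4.667/EI and f₁₂ = f₂₁ = 2.333/EI.
Compatibility — zero rotation at each built-in end:
  4.667 M_X + 2.333 M_Y = 5281
  2.333 M_X + 4.667 M_Y = 4979
Solving the pair gives M_X = 797.7 kN·m and M_Y = 668.1 kN·m (hogging).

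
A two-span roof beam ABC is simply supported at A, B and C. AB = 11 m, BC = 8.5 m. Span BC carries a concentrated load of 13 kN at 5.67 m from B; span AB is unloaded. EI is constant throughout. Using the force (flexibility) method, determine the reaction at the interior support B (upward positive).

Insert a hinge at B; M_B is the redundant, and each span becomes simply supported.
Discontinuity in slope at B on the released structure — sum the simple-span end rotations:
  span BC: point load 13 at a = 5.67: Pab(L + b)/(6LEI) = 46.34/EI
  relative rotation θ_0 = (0 + 46.34)/EI = 46.34/EI
A unit hogging moment at B produces rotation L₁/(3EI) + L₂/(3EI) = 6.5/EI.
Compatibility: M_B·(L₁+L₂)/(3EI) = θ_0, giving M_B = 7.13 kN·m (hogging).
Span AB, ΣM about A with M_B applied at B: R_B^{AB}·11 = 0 + 7.13, so R_B^{AB} = 0.6481 kN and R_A = 0 − 0.6481 = -0.6481 kN.
Span BC, ΣM about C: R_B^{BC}·8.5 = 36.79 + 7.13, so R_B^{BC} = 5.167 kN and R_C = 13 − 5.167 = 7.833 kN.
R_B = 0.6481 + 5.167 = 5.815 kN.

R_B = 5.815 kN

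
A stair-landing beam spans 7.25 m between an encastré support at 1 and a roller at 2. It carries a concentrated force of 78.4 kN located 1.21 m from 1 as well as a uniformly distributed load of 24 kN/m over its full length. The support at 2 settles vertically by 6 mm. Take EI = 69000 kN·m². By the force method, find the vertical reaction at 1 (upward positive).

Choose R_2 as the redundant. The primary structure is the cantilever fixed at 1.
Free-end deflection of the primary structure under the applied loading (downward +):
  point load 78.4 at a = 1.21: Pa²(3L − a)/(6EI) = 392.9/EI
  UDL 24: wL⁴/(8EI) = 8288/EI
  δ_0 = 8681/EI
Tip deflection under a unit load at 2: L³/(3EI) = 127/EI.
With EI = 69000 kN·m²: δ_0 = 0.12582 m and δ_{22} = 0.001841 m/kN.
Compatibility — the beam at 2 must follow the support down by 0.006 m: δ_0 − R_2·δ_{22} = 0.006, so R_2 = (0.12582 − 0.006)/0.001841 = 65.08 kN.
Vertical equilibrium: R_1 = ΣP − R_2 = 252.4 − 65.08 = 187.3 kN.

R_1 = 187.3 kN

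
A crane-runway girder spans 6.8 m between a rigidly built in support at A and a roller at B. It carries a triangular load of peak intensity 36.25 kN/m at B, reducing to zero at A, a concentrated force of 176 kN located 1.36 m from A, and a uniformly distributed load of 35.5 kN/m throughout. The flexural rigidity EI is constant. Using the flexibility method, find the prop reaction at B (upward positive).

Remove the prop at B; the released (primary) structure is a cantilever built in at A.
Free-end deflection of the primary structure under the applied loading (downward +):
  triangular load, peak 36.25 at the free end: 11w₀L⁴/(120EI) = 7105/EI
  point load 176 at a = 1.36: Pa²(3L − a)/(6EI) = 1033/EI
  UDL 35.5: wL⁴/(8EI) = 9488/EI
  δ_0 = 17626/EI
Flexibility coefficient — unit upward force at B: δ_{BB} = L³/(3EI) = 104.8/EI.
The prop prevents deflection at B: R_B = δ_0/δ_{BB} = 17626/104.8 = 168.2 kN.

R_B = 168.2 kN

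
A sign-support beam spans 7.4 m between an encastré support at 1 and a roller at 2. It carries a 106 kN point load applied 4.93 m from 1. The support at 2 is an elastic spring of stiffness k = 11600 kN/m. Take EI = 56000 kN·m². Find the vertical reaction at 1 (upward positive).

R_1 = 53 kN

Take the reaction at 2 as the redundant and release it; the primary structure is a cantilever fixed at 1.
Deflection at 2 on the released cantilever, summing each load's contribution:
  point load 106 at a = 4.93: Pa²(3L − a)/(6EI) = 7416/EI
Flexibility coefficient — unit upward force at 2: δ_{22} = L³/(3EI) = 135.1/EI.
With EI = 56000 kN·m²: δ_0 = 0.13242 m and δ_{22} = 0.002412 m/kN.
Compatibility — the spring shortens by R_2/k under the reaction it provides: δ_0 − R_2·δ_{22} = R_2/k. With 1/k = 0.000086 m/kN, R_2 = δ_0 / (δ_{22} + 1/k) = 0.13242 / (0.002412 + 0.000086) = 53 kN.
Vertical equilibrium: R_1 = ΣP − R_2 = 106 − 53 = 53 kN.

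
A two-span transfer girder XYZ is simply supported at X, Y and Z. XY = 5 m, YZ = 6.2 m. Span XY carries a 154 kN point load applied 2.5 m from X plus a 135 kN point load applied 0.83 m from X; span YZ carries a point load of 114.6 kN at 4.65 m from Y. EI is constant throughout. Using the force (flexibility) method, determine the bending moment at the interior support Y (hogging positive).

M_Y = 134.9 kN·m

Take M_Y as the redundant. Released structure: two simple spans XY and YZ with a hinge at Y.
End slopes at the hinge Y, treating each span as simply supported:
  span XY: point load 154 at a = 2.5: Pab(L + a)/(6LEI) = 240.6/EI
  span XY: point load 135 at a = 0.83: Pab(L + a)/(6LEI) = 90.8/EI
  span YZ: point load 114.6 at a = 4.65: Pab(L + b)/(6LEI) = 172.1/EI
  relative rotation θ_0 = (331.4 + 172.1)/EI = 503.5/EI
A unit hogging moment at Y produces rotation L₁/(3EI) + L₂/(3EI) = 3.733/EI.
Compatibility: M_Y·(L₁+L₂)/(3EI) = θ_0, giving M_Y = 134.9 kN·m (hogging).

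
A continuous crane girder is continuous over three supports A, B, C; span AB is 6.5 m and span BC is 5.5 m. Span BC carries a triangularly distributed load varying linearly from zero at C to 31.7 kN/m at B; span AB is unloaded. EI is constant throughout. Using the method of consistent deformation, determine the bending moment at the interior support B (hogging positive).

Release continuity at B by inserting a hinge; the redundant is the internal moment M_B. The primary structure is two simply-supported spans AB and BC.
Rotations at B on the released spans (each span's end-slope, ×1/EI):
  span BC: triangular load, peak 31.7: w₀L³/(45EI) = 117.2/EI
  relative rotation θ_0 = (0 + 117.2)/EI = 117.2/EI
A unit hogging moment at B produces rotation L₁/(3EI) + L₂/(3EI) = 4/EI.
Compatibility: M_B·(L₁+L₂)/(3EI) = θ_0, giving M_B = 29.3 kN·m (hogging).

M_B = 29.3 kN·m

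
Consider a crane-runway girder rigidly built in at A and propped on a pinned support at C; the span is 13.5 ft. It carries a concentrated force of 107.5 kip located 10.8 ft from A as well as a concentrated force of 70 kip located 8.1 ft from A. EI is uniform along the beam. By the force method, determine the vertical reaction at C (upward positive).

R_C = 105.9 kip

Release the roller at C. Primary structure: cantilever fixed at A.
Deflection at C on the released cantilever, summing each load's contribution:
  point load 107.5 at a = 10.8: Pa²(3L − a)/(6EI) = 62067/EI
  point load 70 at a = 8.1: Pa²(3L − a)/(6EI) = 24801/EI
  δ_0 = 86868/EI
Flexibility coefficient — unit upward force at C: δ_{CC} = L³/(3EI) = 820.1/EI.
Compatibility at C: δ_0 − R_C·δ_{CC} = 0, so R_C = 86868/820.1 = 105.9 kip.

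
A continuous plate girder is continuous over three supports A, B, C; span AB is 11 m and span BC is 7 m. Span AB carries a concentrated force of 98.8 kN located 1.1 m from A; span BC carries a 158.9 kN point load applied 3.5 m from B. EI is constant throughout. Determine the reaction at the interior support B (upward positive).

Insert a hinge at B; M_B is the redundant, and each span becomes simply supported.
Rotations at B on the released spans (each span's end-slope, ×1/EI):
  span AB: point load 98.8 at a = 1.1: Pab(L + a)/(6LEI) = 197.3/EI
  span BC: point load 158.9 at a = 3.5: Pab(L + b)/(6LEI) = 486.6/EI
  relative rotation θ_0 = (197.3 + 486.6)/EI = 683.9/EI
A unit hogging moment at B produces rotation L₁/(3EI) + L₂/(3EI) = 6/EI.
Slope continuity at B: θ_0 = M_B·6/EI, so M_B = 683.9/6 = 114 kN·m (hogging).
Span AB, ΣM about A with M_B applied at B: R_B^{AB}·11 = 108.7 + 114, so R_B^{AB} = 20.24 kN and R_A = 98.8 − 20.24 = 78.56 kN.
Span BC, ΣM about C: R_B^{BC}·7 = 556.1 + 114, so R_B^{BC} = 95.73 kN and R_C = 158.9 − 95.73 = 63.17 kN.
R_B = 20.24 + 95.73 = 116 kN.

R_B = 116 kN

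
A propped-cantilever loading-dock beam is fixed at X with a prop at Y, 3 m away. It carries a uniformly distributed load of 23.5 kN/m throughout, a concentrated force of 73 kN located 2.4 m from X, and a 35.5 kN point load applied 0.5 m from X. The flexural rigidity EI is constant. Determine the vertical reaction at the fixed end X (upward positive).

R_X = 99.77 kN

Remove the prop at Y; the released (primary) structure is a cantilever built in at X.
Primary-structure tip deflection at Y by superposition:
  UDL 23.5: wL⁴/(8EI) = 237.9/EI
  point load 73 at a = 2.4: Pa²(3L − a)/(6EI) = 462.5/EI
  point load 35.5 at a = 0.5: Pa²(3L − a)/(6EI) = 12.57/EI
  δ_0 = 713/EI
Flexibility coefficient — unit upward force at Y: δ_{YY} = L³/(3EI) = 9/EI.
The prop prevents deflection at Y: R_Y = δ_0/δ_{YY} = 713/9 = 79.23 kN.
Vertical equilibrium: R_X = ΣP − R_Y = 179 − 79.23 = 99.77 kN.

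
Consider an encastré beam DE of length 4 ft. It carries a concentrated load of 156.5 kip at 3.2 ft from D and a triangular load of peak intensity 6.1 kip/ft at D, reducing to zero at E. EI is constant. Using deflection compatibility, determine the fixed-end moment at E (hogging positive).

Take the two fixed-end moments M_D, M_E as redundants; the released structure is the simple span DE.
On the primary (simply-supported) span, the end slopes from the loading are:
  at D: point load 156.5 at a = 3.2: Pab(L + b)/(6LEI) = 80.13/EI
  at E: point load 156.5 at a = 3.2: Pab(L + a)/(6LEI) = 120.2/EI
  at D: triangular load, peak 6.1: w₀L³/(45EI) = 8.676/EI
  at E: triangular load, peak 6.1: 7w₀L³/(360EI) = 7.591/EI
  θ_D0 = 88.8/EI,  θ_E0 = 127.8/EI
Flexibility coefficients: a unit moment at one end gives L/(3EI) there and L/(6EI) at the far end, so f₁₁ = f₂₂ = 1.333/EI and f₁₂ = f₂₁ = 0.6667/EI.
Compatibility — zero rotation at each built-in end:
  1.333 M_D + 0.6667 M_E = 88.8
  0.6667 M_D + 1.333 M_E = 127.8
Solving the pair gives M_D = 24.91 kip·ft and M_E = 83.38 kip·ft (hogging).

M_E = 83.38 kip·ft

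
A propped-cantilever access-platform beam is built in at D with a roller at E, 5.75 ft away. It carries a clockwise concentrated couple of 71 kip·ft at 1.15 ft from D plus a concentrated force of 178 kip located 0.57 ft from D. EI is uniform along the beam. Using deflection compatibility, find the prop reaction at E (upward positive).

R_E = 9.205 kip

Take the reaction at E as the redundant and release it; the primary structure is a cantilever fixed at D.
Free-end deflection of the primary structure under the applied loading (downward +):
  clockwise couple 71 at a = 1.15: M₀a(2L − a)/(2EI) = 422.5/EI
  point load 178 at a = 0.57: Pa²(3L − a)/(6EI) = 160.8/EI
  δ_0 = 583.3/EI
Tip deflection under a unit load at E: L³/(3EI) = 63.37/EI.
Compatibility at E: δ_0 − R_E·δ_{EE} = 0, so R_E = 583.3/63.37 = 9.205 kip.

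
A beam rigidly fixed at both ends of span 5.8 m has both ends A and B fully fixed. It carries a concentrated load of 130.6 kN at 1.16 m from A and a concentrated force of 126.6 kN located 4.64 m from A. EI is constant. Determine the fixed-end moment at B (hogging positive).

M_B = 118.2 kN·m

Take the two fixed-end moments M_A, M_B as redundants; the released structure is the simple span AB.
End rotations of the released simple span under the applied load (×1/EI):
  at A: point load 130.6 at a = 1.16: Pab(L + b)/(6LEI) = 210.9/EI
  at B: point load 130.6 at a = 1.16: Pab(L + a)/(6LEI) = 140.6/EI
  at A: point load 126.6 at a = 4.64: Pab(L + b)/(6LEI) = 136.3/EI
  at B: point load 126.6 at a = 4.64: Pab(L + a)/(6LEI) = 204.4/EI
  θ_A0 = 347.2/EI,  θ_B0 = 345/EI
Flexibility coefficients: a unit moment at one end gives L/(3EI) there and L/(6EI) at the far end, so f₁₁ = f₂₂ = 1.933/EI and f₁₂ = f₂₁ = 0.9667/EI.
Compatibility — zero rotation at each built-in end:
  1.933 M_A + 0.9667 M_B = 347.2
  0.9667 M_A + 1.933 M_B = 345
Solving the pair gives M_A = 120.5 kN·m and M_B = 118.2 kN·m (hogging).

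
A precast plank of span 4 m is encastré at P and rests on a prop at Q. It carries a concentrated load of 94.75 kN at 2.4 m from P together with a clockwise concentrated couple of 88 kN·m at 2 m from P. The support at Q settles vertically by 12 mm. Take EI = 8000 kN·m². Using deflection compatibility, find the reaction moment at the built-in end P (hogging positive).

Remove the prop at Q; the released (primary) structure is a cantilever built in at P.
Deflection at Q on the released cantilever, summing each load's contribution:
  point load 94.75 at a = 2.4: Pa²(3L − a)/(6EI) = 873.2/EI
  clockwise couple 88 at a = 2: M₀a(2L − a)/(2EI) = 528/EI
  δ_0 = 1401/EI
Tip deflection under a unit load at Q: L³/(3EI) = 21.33/EI.
With EI = 8000 kN·m²: δ_0 = 0.17515 m and δ_{QQ} = 0.002667 m/kN.
Compatibility — the beam at Q must follow the support down by 0.012 m: δ_0 − R_Q·δ_{QQ} = 0.012, so R_Q = (0.17515 − 0.012)/0.002667 = 61.18 kN.
Moment equilibrium about P: M_P = Σ(load moments about P) − R_Q·L = 315.4 − 61.18×4 = 70.67 kN·m.

M_P = 70.67 kN·m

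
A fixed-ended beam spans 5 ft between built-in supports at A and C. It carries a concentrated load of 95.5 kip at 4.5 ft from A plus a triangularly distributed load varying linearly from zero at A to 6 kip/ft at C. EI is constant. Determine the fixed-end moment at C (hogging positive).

M_C = 46.18 kip·ft

Release both end moments; the primary structure is a simply-supported span AC with redundants M_A and M_C.
On the primary (simply-supported) span, the end slopes from the loading are:
  at A: point load 95.5 at a = 4.5: Pab(L + b)/(6LEI) = 39.39/EI
  at C: point load 95.5 at a = 4.5: Pab(L + a)/(6LEI) = 68.04/EI
  at A: triangular load, peak 6: 7w₀L³/(360EI) = 14.58/EI
  at C: triangular load, peak 6: w₀L³/(45EI) = 16.67/EI
  θ_A0 = 53.98/EI,  θ_C0 = 84.71/EI
Flexibility coefficients: a unit moment at one end gives L/(3EI) there and L/(6EI) at the far end, so f₁₁ = f₂₂ = 1.667/EI and f₁₂ = f₂₁ = 0.8333/EI.
Compatibility — zero rotation at each built-in end:
  1.667 M_A + 0.8333 M_C = 53.98
  0.8333 M_A + 1.667 M_C = 84.71
Solving the pair gives M_A = 9.297 kip·ft and M_C = 46.18 kip·ft (hogging).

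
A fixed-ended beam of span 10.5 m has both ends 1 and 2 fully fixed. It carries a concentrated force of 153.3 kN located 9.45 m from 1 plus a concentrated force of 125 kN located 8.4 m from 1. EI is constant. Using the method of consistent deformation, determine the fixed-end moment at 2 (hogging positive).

Take the two fixed-end moments M_1, M_2 as redundants; the released structure is the simple span 12.
Simple-span end rotations at 1 and 2 under the given loads:
  at 1: point load 153.3 at a = 9.45: Pab(L + b)/(6LEI) = 278.9/EI
  at 2: point load 153.3 at a = 9.45: Pab(L + a)/(6LEI) = 481.7/EI
  at 1: point load 125 at a = 8.4: Pab(L + b)/(6LEI) = 441/EI
  at 2: point load 125 at a = 8.4: Pab(L + a)/(6LEI) = 661.5/EI
  θ_10 = 719.9/EI,  θ_20 = 1143/EI
Flexibility coefficients: a unit moment at one end gives L/(3EI) there and L/(6EI) at the far end, so f₁₁ = f₂₂ = 3.5/EI and f₁₂ = f₂₁ = 1.75/EI.
Compatibility — zero rotation at each built-in end:
  3.5 M_1 + 1.75 M_2 = 719.9
  1.75 M_1 + 3.5 M_2 = 1143
Solving the pair gives M_1 = 56.49 kN·m and M_2 = 298.4 kN·m (hogging).

M_2 = 298.4 kN·m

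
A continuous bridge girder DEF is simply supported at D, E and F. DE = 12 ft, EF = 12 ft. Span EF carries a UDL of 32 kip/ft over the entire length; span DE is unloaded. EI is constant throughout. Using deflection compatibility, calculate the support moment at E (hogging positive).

Insert a hinge at E; M_E is the redundant, and each span becomes simply supported.
End slopes at the hinge E, treating each span as simply supported:
  span EF: UDL 32: wL³/(24EI) = 2304/EI
  relative rotation θ_0 = (0 + 2304)/EI = 2304/EI
A unit hogging moment at E produces rotation L₁/(3EI) + L₂/(3EI) = 8/EI.
Compatibility: M_E·(L₁+L₂)/(3EI) = θ_0, giving M_E = 288 kip·ft (hogging).

M_E = 288 kip·ft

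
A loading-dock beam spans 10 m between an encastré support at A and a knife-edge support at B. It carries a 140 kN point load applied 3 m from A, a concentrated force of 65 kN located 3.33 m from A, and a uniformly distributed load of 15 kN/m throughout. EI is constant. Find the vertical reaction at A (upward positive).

R_A = 272.1 kN

Take the reaction at B as the redundant and release it; the primary structure is a cantilever fixed at A.
Free-end deflection of the primary structure under the applied loading (downward +):
  point load 140 at a = 3: Pa²(3L − a)/(6EI) = 5670/EI
  point load 65 at a = 3.33: Pa²(3L − a)/(6EI) = 3204/EI
  UDL 15: wL⁴/(8EI) = 18750/EI
  δ_0 = 27624/EI
Tip deflection under a unit load at B: L³/(3EI) = 333.3/EI.
Compatibility at B: δ_0 − R_B·δ_{BB} = 0, so R_B = 27624/333.3 = 82.87 kN.
Vertical equilibrium: R_A = ΣP − R_B = 355 − 82.87 = 272.1 kN.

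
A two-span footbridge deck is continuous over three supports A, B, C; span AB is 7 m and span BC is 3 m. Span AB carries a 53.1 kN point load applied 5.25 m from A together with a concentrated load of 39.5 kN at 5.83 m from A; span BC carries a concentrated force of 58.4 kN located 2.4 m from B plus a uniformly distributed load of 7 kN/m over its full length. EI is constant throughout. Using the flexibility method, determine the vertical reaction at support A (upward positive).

Release continuity at B by inserting a hinge; the redundant is the internal moment M_B. The primary structure is two simply-supported spans AB and BC.
End slopes at the hinge B, treating each span as simply supported:
  span AB: point load 53.1 at a = 5.25: Pab(L + a)/(6LEI) = 142.3/EI
  span AB: point load 39.5 at a = 5.83: Pab(L + a)/(6LEI) = 82.31/EI
  span BC: point load 58.4 at a = 2.4: Pab(L + b)/(6LEI) = 16.82/EI
  span BC: UDL 7: wL³/(24EI) = 7.875/EI
  relative rotation θ_0 = (224.6 + 24.69)/EI = 249.3/EI
A unit hogging moment at B produces rotation L₁/(3EI) + L₂/(3EI) = 3.333/EI.
Compatibility: M_B·(L₁+L₂)/(3EI) = θ_0, giving M_B = 74.79 kN·m (hogging).
Span AB, ΣM about A with M_B applied at B: R_B^{AB}·7 = 509.1 + 74.79, so R_B^{AB} = 83.41 kN and R_A = 92.6 − 83.41 = 9.193 kN.

R_A = 9.193 kN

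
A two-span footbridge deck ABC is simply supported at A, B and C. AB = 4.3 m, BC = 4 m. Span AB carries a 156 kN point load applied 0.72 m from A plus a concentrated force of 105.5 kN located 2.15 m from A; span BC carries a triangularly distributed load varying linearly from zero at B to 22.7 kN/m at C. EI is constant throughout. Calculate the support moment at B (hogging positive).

Insert a hinge at B; M_B is the redundant, and each span becomes simply supported.
Rotations at B on the released spans (each span's end-slope, ×1/EI):
  span AB: point load 156 at a = 0.72: Pab(L + a)/(6LEI) = 78.24/EI
  span AB: point load 105.5 at a = 2.15: Pab(L + a)/(6LEI) = 121.9/EI
  span BC: triangular load, peak 22.7: 7w₀L³/(360EI) = 28.25/EI
  relative rotation θ_0 = (200.2 + 28.25)/EI = 228.4/EI
A unit hogging moment at B produces rotation L₁/(3EI) + L₂/(3EI) = 2.767/EI.
Compatibility: M_B·(L₁+L₂)/(3EI) = θ_0, giving M_B = 82.56 kN·m (hogging).

M_B = 82.56 kN·m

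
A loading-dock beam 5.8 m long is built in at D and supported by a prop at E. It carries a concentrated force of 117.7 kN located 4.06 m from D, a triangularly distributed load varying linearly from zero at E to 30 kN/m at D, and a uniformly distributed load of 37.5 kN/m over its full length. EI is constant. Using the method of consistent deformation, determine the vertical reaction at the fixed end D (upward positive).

Remove the prop at E; the released (primary) structure is a cantilever built in at D.
Downward deflection at the released point E due to the loads:
  point load 117.7 at a = 4.06: Pa²(3L − a)/(6EI) = 4314/EI
  triangular load, peak 30 at the fixed end: w₀L⁴/(30EI) = 1132/EI
  UDL 37.5: wL⁴/(8EI) = 5305/EI
  δ_0 = 10750/EI
Flexibility coefficient — unit upward force at E: δ_{EE} = L³/(3EI) = 65.04/EI.
The prop prevents deflection at E: R_E = δ_0/δ_{EE} = 10750/65.04 = 165.3 kN.
Vertical equilibrium: R_D = ΣP − R_E = 422.2 − 165.3 = 256.9 kN.

R_D = 256.9 kN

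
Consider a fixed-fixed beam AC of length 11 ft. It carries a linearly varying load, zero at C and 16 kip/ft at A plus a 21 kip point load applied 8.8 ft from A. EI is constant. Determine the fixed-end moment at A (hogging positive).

M_A = 104.2 kip·ft

Release both end moments; the primary structure is a simply-supported span AC with redundants M_A and M_C.
End rotations of the released simple span under the applied load (×1/EI):
  at A: triangular load, peak 16: w₀L³/(45EI) = 473.2/EI
  at C: triangular load, peak 16: 7w₀L³/(360EI) = 414.1/EI
  at A: point load 21 at a = 8.8: Pab(L + b)/(6LEI) = 81.31/EI
  at C: point load 21 at a = 8.8: Pab(L + a)/(6LEI) = 122/EI
  θ_A0 = 554.6/EI,  θ_C0 = 536.1/EI
Flexibility coefficients: a unit moment at one end gives L/(3EI) there and L/(6EI) at the far end, so f₁₁ = f₂₂ = 3.667/EI and f₁₂ = f₂₁ = 1.833/EI.
Compatibility — zero rotation at each built-in end:
  3.667 M_A + 1.833 M_C = 554.6
  1.833 M_A + 3.667 M_C = 536.1
Solving the pair gives M_A = 104.2 kip·ft and M_C = 94.1 kip·ft (hogging).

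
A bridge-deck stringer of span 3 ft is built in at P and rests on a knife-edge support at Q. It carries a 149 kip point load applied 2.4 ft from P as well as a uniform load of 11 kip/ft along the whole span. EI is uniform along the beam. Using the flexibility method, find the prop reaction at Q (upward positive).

Choose R_Q as the redundant. The primary structure is the cantilever fixed at P.
Primary-structure tip deflection at Q by superposition:
  point load 149 at a = 2.4: Pa²(3L − a)/(6EI) = 944.1/EI
  UDL 11: wL⁴/(8EI) = 111.4/EI
  δ_0 = 1055/EI
Flexibility coefficient — unit upward force at Q: δ_{QQ} = L³/(3EI) = 9/EI.
Compatibility at Q: δ_0 − R_Q·δ_{QQ} = 0, so R_Q = 1055/9 = 117.3 kip.

R_Q = 117.3 kip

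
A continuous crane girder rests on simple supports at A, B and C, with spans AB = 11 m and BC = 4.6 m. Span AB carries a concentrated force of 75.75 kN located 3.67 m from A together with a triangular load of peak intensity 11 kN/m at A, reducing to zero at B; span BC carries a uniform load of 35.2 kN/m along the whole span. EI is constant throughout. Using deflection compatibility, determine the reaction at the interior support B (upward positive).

R_B = 178.6 kN

Take M_B as the redundant. Released structure: two simple spans AB and BC with a hinge at B.
Discontinuity in slope at B on the released structure — sum the simple-span end rotations:
  span AB: point load 75.75 at a = 3.67: Pab(L + a)/(6LEI) = 452.9/EI
  span AB: triangular load, peak 11: 7w₀L³/(360EI) = 284.7/EI
  span BC: UDL 35.2: wL³/(24EI) = 142.8/EI
  relative rotation θ_0 = (737.6 + 142.8)/EI = 880.4/EI
A unit hogging moment at B produces rotation L₁/(3EI) + L₂/(3EI) = 5.2/EI.
Compatibility: M_B·(L₁+L₂)/(3EI) = θ_0, giving M_B = 169.3 kN·m (hogging).
Span AB, ΣM about A with M_B applied at B: R_B^{AB}·11 = 499.8 + 169.3, so R_B^{AB} = 60.83 kN and R_A = 136.2 − 60.83 = 75.42 kN.
Span BC, ΣM about C: R_B^{BC}·4.6 = 372.4 + 169.3, so R_B^{BC} = 117.8 kN and R_C = 161.9 − 117.8 = 44.15 kN.
R_B = 60.83 + 117.8 = 178.6 kN.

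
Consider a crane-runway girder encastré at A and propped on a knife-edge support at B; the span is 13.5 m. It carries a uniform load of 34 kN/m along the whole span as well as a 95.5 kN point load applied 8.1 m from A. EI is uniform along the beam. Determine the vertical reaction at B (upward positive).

R_B = 213.4 kN

Take the reaction at B as the redundant and release it; the primary structure is a cantilever fixed at A.
Primary-structure tip deflection at B by superposition:
  UDL 34: wL⁴/(8EI) = 141164/EI
  point load 95.5 at a = 8.1: Pa²(3L − a)/(6EI) = 33835/EI
  δ_0 = 174999/EI
Flexibility coefficient — unit upward force at B: δ_{BB} = L³/(3EI) = 820.1/EI.
Compatibility at B: δ_0 − R_B·δ_{BB} = 0, so R_B = 174999/820.1 = 213.4 kN.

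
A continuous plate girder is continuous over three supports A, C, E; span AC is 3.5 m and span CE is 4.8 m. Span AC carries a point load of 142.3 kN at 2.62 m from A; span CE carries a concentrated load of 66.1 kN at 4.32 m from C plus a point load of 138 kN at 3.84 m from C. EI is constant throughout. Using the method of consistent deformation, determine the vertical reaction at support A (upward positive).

R_A = 12.8 kN

Take M_C as the redundant. Released structure: two simple spans AC and CE with a hinge at C.
Discontinuity in slope at C on the released structure — sum the simple-span end rotations:
  span AC: point load 142.3 at a = 2.62: Pab(L + a)/(6LEI) = 95.61/EI
  span CE: point load 66.1 at a = 4.32: Pab(L + b)/(6LEI) = 25.13/EI
  span CE: point load 138 at a = 3.84: Pab(L + b)/(6LEI) = 101.7/EI
  relative rotation θ_0 = (95.61 + 126.9)/EI = 222.5/EI
A unit hogging moment at C produces rotation L₁/(3EI) + L₂/(3EI) = 2.767/EI.
Slope continuity at C: θ_0 = M_C·2.767/EI, so M_C = 222.5/2.767 = 80.42 kN·m (hogging).
Span AC, ΣM about A with M_C applied at C: R_C^{AC}·3.5 = 372.8 + 80.42, so R_C^{AC} = 129.5 kN and R_A = 142.3 − 129.5 = 12.8 kN.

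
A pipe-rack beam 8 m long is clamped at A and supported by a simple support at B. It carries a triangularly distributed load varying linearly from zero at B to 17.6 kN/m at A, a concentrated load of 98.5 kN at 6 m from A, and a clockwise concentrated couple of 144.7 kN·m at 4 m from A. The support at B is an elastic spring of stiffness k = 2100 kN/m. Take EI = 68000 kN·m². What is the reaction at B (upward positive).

Remove the prop at B; the released (primary) structure is a cantilever built in at A.
Primary-structure tip deflection at B by superposition:
  triangular load, peak 17.6 at the fixed end: w₀L⁴/(30EI) = 2403/EI
  point load 98.5 at a = 6: Pa²(3L − a)/(6EI) = 10638/EI
  clockwise couple 144.7 at a = 4: M₀a(2L − a)/(2EI) = 3473/EI
  δ_0 = 16514/EI
Tip deflection under a unit load at B: L³/(3EI) = 170.7/EI.
With EI = 68000 kN·m²: δ_0 = 0.24285 m and δ_{BB} = 0.00251 m/kN.
Compatibility — the spring shortens by R_B/k under the reaction it provides: δ_0 − R_B·δ_{BB} = R_B/k. With 1/k = 0.000476 m/kN, R_B = δ_0 / (δ_{BB} + 1/k) = 0.24285 / (0.00251 + 0.000476) = 81.33 kN.

R_B = 81.33 kN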